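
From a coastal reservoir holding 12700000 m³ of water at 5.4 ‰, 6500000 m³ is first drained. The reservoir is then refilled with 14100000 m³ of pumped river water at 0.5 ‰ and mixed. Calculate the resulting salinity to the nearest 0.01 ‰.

Remaining after removal: 6,200,000 m³ at 5.4 ‰ (salt = 33,480,000)
After addition: salt = 33,480,000 + 14,100,000×0.5 = 40,530,000; volume = 20,300,000 m³
S = 40,530,000 / 20,300,000 = 1.9966 ‰

2.00 ‰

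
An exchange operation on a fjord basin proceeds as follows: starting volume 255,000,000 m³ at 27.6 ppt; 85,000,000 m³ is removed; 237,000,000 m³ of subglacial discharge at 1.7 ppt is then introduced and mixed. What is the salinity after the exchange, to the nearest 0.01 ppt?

12.52 ppt

Remaining after removal: 170,000,000 m³ at 27.6 ppt (salt = 4,692,000,000)
After addition: salt = 4,692,000,000 + 237,000,000×1.7 = 5,094,900,000; volume = 407,000,000 m³
S = 5,094,900,000 / 407,000,000 = 12.5182 ppt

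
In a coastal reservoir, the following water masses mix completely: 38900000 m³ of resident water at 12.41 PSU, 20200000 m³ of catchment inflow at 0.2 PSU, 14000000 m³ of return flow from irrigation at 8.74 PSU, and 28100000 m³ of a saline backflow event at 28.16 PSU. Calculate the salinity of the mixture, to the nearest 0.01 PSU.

13.84 PSU

Conserving salt mass:
salt = 38,900,000×12.41 + 20,200,000×0.2 + 14,000,000×8.74 + 28,100,000×28.16 = 482,749,000 + 4,040,000 + 122,360,000 + 791,296,000 = 1,400,445,000
volume = 38,900,000 + 20,200,000 + 14,000,000 + 28,100,000 = 101,200,000 m³
S = 1,400,445,000 / 101,200,000 = 13.8384 PSU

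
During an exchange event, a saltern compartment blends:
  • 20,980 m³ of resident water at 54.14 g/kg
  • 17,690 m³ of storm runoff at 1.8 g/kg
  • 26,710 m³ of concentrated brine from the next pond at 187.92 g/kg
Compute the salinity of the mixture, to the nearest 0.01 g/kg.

Conserving salt mass:
salt = 20,980×54.14 + 17,690×1.8 + 26,710×187.92 = 1,135,857.2 + 31,842 + 5,019,343.2 = 6,187,042.4
volume = 20,980 + 17,690 + 26,710 = 65,380 m³
S = 6,187,042.4 / 65,380 = 94.632 g/kg

94.63 g/kg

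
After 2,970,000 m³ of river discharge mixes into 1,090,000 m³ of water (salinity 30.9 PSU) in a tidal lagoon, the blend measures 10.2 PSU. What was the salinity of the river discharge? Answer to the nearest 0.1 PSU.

Salt balance: 1,090,000×30.9 + 2,970,000×S = 4,060,000×10.2
33,681,000 + 2,970,000·S = 41,412,000
S = (41,412,000 − 33,681,000) / 2,970,000 = 2.603 PSU

2.6 PSU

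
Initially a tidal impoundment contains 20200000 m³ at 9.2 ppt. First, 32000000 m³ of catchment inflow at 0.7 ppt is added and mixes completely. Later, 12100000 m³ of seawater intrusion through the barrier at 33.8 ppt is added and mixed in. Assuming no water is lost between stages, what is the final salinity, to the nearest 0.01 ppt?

Salt balance:
Initial salt = 20,200,000×9.2 = 185,840,000
After stage 1: salt = 185,840,000 + 32,000,000×0.7 = 208,240,000; volume = 52,200,000 m³; S = 3.989 ppt
After stage 2: salt = 208,240,000 + 12,100,000×33.8 = 617,220,000; volume = 64,300,000 m³
S = 617,220,000 / 64,300,000 = 9.5991 ppt

9.60 ppt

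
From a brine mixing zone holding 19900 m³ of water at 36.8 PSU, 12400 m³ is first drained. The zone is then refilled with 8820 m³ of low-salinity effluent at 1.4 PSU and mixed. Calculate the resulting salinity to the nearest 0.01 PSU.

Remaining after removal: 7,500 m³ at 36.8 PSU (salt = 276,000)
After addition: salt = 276,000 + 8,820×1.4 = 288,348; volume = 16,320 m³
S = 288,348 / 16,320 = 17.6684 PSU

17.67 PSU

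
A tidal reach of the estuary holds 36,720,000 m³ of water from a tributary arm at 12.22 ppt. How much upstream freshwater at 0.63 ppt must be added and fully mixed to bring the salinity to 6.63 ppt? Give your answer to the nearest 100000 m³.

Salt balance: 36,720,000×12.22 + V×0.63 = (36,720,000+V)×6.63
448,718,400 + 0.63V = 243,453,600 + 6.63V
205,264,800 = 6V
V = 34,210,800 m³

34200000 m³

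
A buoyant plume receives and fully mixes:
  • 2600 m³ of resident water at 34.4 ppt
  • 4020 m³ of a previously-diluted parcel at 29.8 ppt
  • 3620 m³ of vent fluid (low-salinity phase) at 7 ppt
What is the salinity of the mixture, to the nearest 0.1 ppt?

By conservation of dissolved salt,
salt = 2,600×34.4 + 4,020×29.8 + 3,620×7 = 89,440 + 119,796 + 25,340 = 234,576
volume = 2,600 + 4,020 + 3,620 = 10,240 m³
S = 234,576 / 10,240 = 22.908 ppt

22.9 ppt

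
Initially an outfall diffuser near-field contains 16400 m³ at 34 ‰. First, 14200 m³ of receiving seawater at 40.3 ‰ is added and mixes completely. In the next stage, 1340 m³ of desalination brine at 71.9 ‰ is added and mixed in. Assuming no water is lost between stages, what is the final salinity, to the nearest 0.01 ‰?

38.39 ‰

By conservation of dissolved salt,
Initial salt = 16,400×34 = 557,600
After stage 1: salt = 557,600 + 14,200×40.3 = 1,129,860; volume = 30,600 m³; S = 36.924 ‰
After stage 2: salt = 1,129,860 + 1,340×71.9 = 1,226,206; volume = 31,940 m³
S = 1,226,206 / 31,940 = 38.3909 ‰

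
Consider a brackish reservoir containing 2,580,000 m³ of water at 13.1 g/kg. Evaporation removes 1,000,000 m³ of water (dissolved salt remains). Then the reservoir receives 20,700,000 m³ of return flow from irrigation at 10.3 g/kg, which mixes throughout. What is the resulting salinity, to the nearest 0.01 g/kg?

11.09 g/kg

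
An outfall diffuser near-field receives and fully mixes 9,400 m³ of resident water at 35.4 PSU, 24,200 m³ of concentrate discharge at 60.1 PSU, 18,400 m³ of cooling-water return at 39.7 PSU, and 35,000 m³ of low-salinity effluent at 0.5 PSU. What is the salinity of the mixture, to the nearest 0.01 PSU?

29.14 PSU

By conservation of dissolved salt,
salt = 9,400×35.4 + 24,200×60.1 + 18,400×39.7 + 35,000×0.5 = 332,760 + 1,454,420 + 730,480 + 17,500 = 2,535,160
volume = 9,400 + 24,200 + 18,400 + 35,000 = 87,000 m³
S = 2,535,160 / 87,000 = 29.1398 PSU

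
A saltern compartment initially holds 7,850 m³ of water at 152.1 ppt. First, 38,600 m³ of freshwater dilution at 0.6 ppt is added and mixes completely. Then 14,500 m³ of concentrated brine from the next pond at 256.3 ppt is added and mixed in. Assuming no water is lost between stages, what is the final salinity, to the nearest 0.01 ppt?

80.94 ppt

Total salt / total volume:
Initial salt = 7,850×152.1 = 1,193,985
After stage 1: salt = 1,193,985 + 38,600×0.6 = 1,217,145; volume = 46,450 m³; S = 26.203 ppt
After stage 2: salt = 1,217,145 + 14,500×256.3 = 4,933,495; volume = 60,950 m³
S = 4,933,495 / 60,950 = 80.9433 ppt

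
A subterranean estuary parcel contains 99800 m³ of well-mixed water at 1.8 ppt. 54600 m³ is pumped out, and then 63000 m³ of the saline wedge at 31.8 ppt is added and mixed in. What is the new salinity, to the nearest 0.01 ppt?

19.27 ppt

Remaining after removal: 45,200 m³ at 1.8 ppt (salt = 81,360)
After addition: salt = 81,360 + 63,000×31.8 = 2,084,760; volume = 108,200 m³
S = 2,084,760 / 108,200 = 19.2677 ppt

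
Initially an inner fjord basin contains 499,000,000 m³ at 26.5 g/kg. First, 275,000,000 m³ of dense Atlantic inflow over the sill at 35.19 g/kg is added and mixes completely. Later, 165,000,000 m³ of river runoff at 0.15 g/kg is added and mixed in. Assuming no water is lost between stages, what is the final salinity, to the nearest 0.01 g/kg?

Conserving salt mass:
Initial salt = 499,000,000×26.5 = 13,223,500,000
After stage 1: salt = 13,223,500,000 + 275,000,000×35.19 = 22,900,750,000; volume = 774,000,000 m³; S = 29.588 g/kg
After stage 2: salt = 22,900,750,000 + 165,000,000×0.15 = 22,925,500,000; volume = 939,000,000 m³
S = 22,925,500,000 / 939,000,000 = 24.4148 g/kg

24.41 g/kg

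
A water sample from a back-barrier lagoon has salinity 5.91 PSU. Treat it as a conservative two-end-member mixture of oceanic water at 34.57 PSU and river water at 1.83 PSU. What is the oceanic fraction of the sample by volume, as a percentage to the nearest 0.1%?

12.5%

Let g be the oceanic fraction. Salt balance per unit volume:
g×34.57 + (1−g)×1.83 = 5.91
g = (5.91 − 1.83) / (34.57 − 1.83) = 4.08/32.74 = 0.1246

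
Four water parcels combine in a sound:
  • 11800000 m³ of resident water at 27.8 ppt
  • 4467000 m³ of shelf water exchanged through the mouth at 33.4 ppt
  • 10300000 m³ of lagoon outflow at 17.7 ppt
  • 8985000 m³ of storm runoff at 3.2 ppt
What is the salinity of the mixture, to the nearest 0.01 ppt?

Weighted by volume,
salt = 11,800,000×27.8 + 4,467,000×33.4 + 10,300,000×17.7 + 8,985,000×3.2 = 328,040,000 + 149,197,800 + 182,310,000 + 28,752,000 = 688,299,800
volume = 11,800,000 + 4,467,000 + 10,300,000 + 8,985,000 = 35,552,000 m³
S = 688,299,800 / 35,552,000 = 19.3604 ppt

19.36 ppt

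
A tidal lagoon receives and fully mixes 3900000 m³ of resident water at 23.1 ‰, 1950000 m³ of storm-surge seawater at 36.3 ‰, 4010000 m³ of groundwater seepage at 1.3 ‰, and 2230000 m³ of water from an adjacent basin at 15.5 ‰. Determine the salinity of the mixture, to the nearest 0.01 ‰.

16.60 ‰

Mass of salt is conserved:
salt = 3,900,000×23.1 + 1,950,000×36.3 + 4,010,000×1.3 + 2,230,000×15.5 = 90,090,000 + 70,785,000 + 5,213,000 + 34,565,000 = 200,653,000
volume = 3,900,000 + 1,950,000 + 4,010,000 + 2,230,000 = 12,090,000 m³
S = 200,653,000 / 12,090,000 = 16.5966 ‰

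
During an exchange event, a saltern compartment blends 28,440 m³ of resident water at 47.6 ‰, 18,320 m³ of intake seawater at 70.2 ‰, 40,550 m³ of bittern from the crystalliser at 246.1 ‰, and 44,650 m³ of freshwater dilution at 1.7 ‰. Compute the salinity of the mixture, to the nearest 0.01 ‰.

By conservation of dissolved salt,
salt = 28,440×47.6 + 18,320×70.2 + 40,550×246.1 + 44,650×1.7 = 1,353,744 + 1,286,064 + 9,979,355 + 75,905 = 12,695,068
volume = 28,440 + 18,320 + 40,550 + 44,650 = 131,960 m³
S = 12,695,068 / 131,960 = 96.2039 ‰

96.20 ‰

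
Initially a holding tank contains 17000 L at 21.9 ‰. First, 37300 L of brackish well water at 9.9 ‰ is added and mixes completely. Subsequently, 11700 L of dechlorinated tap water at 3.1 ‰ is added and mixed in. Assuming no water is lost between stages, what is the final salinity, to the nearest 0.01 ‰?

11.79 ‰

Conserving salt mass:
Initial salt = 17,000×21.9 = 372,300
After stage 1: salt = 372,300 + 37,300×9.9 = 741,570; volume = 54,300 L; S = 13.657 ‰
After stage 2: salt = 741,570 + 11,700×3.1 = 777,840; volume = 66,000 L
S = 777,840 / 66,000 = 11.7855 ‰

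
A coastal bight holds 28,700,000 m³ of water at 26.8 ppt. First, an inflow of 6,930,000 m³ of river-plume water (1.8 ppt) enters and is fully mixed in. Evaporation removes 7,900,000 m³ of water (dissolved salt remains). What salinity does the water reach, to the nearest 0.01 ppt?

28.19 ppt

After mixing: salt = 28,700,000×26.8 + 6,930,000×1.8 = 781,634,000; volume = 35,630,000 m³
After evaporation: salt unchanged = 781,634,000; volume = 35,630,000 − 7,900,000 = 27,730,000 m³
S = 781,634,000 / 27,730,000 = 28.1873 ppt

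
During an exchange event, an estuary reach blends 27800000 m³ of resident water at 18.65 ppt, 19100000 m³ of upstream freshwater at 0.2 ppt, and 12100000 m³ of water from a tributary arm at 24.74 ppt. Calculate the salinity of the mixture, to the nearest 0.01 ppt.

By conservation of dissolved salt,
salt = 27,800,000×18.65 + 19,100,000×0.2 + 12,100,000×24.74 = 518,470,000 + 3,820,000 + 299,354,000 = 821,644,000
volume = 27,800,000 + 19,100,000 + 12,100,000 = 59,000,000 m³
S = 821,644,000 / 59,000,000 = 13.9262 ppt

13.93 ppt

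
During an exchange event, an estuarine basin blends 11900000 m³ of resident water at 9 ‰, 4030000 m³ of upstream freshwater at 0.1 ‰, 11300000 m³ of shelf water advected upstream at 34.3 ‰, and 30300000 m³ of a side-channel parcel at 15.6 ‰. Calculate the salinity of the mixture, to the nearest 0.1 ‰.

16.8 ‰

Mass of salt is conserved:
salt = 11,900,000×9 + 4,030,000×0.1 + 11,300,000×34.3 + 30,300,000×15.6 = 107,100,000 + 403,000 + 387,590,000 + 472,680,000 = 967,773,000
volume = 11,900,000 + 4,030,000 + 11,300,000 + 30,300,000 = 57,530,000 m³
S = 967,773,000 / 57,530,000 = 16.822 ‰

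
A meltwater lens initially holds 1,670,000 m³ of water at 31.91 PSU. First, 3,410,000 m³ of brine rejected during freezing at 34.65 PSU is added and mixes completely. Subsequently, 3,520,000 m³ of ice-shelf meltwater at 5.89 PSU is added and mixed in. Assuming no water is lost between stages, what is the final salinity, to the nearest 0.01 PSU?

22.35 PSU

Weighted by volume,
Initial salt = 1,670,000×31.91 = 53,289,700
After stage 1: salt = 53,289,700 + 3,410,000×34.65 = 171,446,200; volume = 5,080,000 m³; S = 33.749 PSU
After stage 2: salt = 171,446,200 + 3,520,000×5.89 = 192,179,000; volume = 8,600,000 m³
S = 192,179,000 / 8,600,000 = 22.3464 PSU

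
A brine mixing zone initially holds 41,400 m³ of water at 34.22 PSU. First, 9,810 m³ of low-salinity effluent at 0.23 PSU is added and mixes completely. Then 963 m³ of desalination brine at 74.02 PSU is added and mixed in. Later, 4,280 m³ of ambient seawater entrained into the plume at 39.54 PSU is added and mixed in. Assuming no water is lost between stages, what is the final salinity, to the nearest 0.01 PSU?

29.40 PSU

By conservation of dissolved salt,
Initial salt = 41,400×34.22 = 1,416,708
After stage 1: salt = 1,416,708 + 9,810×0.23 = 1,418,964.3; volume = 51,210 m³; S = 27.709 PSU
After stage 2: salt = 1,418,964.3 + 963×74.02 = 1,490,245.56; volume = 52,173 m³; S = 28.564 PSU
After stage 3: salt = 1,490,245.56 + 4,280×39.54 = 1,659,476.76; volume = 56,453 m³
S = 1,659,476.76 / 56,453 = 29.3957 PSU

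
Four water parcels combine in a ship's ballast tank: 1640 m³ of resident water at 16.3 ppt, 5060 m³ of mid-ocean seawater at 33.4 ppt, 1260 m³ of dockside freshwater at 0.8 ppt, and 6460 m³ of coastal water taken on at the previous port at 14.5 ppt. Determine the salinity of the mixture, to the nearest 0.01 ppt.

Total salt / total volume:
salt = 1,640×16.3 + 5,060×33.4 + 1,260×0.8 + 6,460×14.5 = 26,732 + 169,004 + 1,008 + 93,670 = 290,414
volume = 1,640 + 5,060 + 1,260 + 6,460 = 14,420 m³
S = 290,414 / 14,420 = 20.1397 ppt

20.14 ppt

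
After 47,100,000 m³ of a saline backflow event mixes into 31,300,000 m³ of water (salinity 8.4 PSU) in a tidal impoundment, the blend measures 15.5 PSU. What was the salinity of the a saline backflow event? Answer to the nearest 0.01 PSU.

20.22 PSU

Salt balance: 31,300,000×8.4 + 47,100,000×S = 78,400,000×15.5
262,920,000 + 47,100,000·S = 1,215,200,000
S = (1,215,200,000 − 262,920,000) / 47,100,000 = 20.2183 PSU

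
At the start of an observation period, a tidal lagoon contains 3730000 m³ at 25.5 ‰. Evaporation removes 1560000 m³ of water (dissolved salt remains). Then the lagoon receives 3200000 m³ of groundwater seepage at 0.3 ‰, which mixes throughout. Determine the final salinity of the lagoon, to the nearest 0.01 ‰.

After evaporation: salt = 3,730,000×25.5 = 95,115,000; volume = 3,730,000 − 1,560,000 = 2,170,000 m³
After mixing: salt = 95,115,000 + 3,200,000×0.3 = 96,075,000; volume = 2,170,000 + 3,200,000 = 5,370,000 m³
S = 96,075,000 / 5,370,000 = 17.8911 ‰

17.89 ‰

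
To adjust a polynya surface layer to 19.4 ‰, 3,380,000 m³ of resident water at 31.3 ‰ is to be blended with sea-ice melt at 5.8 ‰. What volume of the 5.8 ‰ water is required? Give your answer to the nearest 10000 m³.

2960000 m³

Salt balance: 3,380,000×31.3 + V×5.8 = (3,380,000+V)×19.4
105,794,000 + 5.8V = 65,572,000 + 19.4V
40,222,000 = 13.6V
V = 2,957,500 m³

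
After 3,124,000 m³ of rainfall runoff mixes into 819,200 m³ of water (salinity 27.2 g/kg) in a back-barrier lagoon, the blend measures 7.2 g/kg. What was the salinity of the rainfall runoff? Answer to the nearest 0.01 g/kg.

Salt balance: 819,200×27.2 + 3,124,000×S = 3,943,200×7.2
22,282,240 + 3,124,000·S = 28,391,040
S = (28,391,040 − 22,282,240) / 3,124,000 = 1.9554 g/kg

1.96 g/kg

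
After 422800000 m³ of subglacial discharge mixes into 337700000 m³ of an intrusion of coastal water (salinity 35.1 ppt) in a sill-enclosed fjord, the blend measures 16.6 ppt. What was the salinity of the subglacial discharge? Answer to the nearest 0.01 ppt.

1.82 ppt

Salt balance: 337,700,000×35.1 + 422,800,000×S = 760,500,000×16.6
11,853,270,000 + 422,800,000·S = 12,624,300,000
S = (12,624,300,000 − 11,853,270,000) / 422,800,000 = 1.8236 ppt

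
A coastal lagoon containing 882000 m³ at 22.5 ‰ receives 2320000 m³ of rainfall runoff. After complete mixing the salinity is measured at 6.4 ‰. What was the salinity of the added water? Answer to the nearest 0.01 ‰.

0.28 ‰

Salt balance: 882,000×22.5 + 2,320,000×S = 3,202,000×6.4
19,845,000 + 2,320,000·S = 20,492,800
S = (20,492,800 − 19,845,000) / 2,320,000 = 0.2792 ‰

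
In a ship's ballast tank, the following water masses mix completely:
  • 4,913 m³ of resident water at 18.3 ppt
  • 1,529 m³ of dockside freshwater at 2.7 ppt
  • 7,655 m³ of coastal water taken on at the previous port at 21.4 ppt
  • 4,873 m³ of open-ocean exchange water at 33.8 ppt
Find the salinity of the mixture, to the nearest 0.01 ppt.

22.28 ppt

Total salt / total volume:
salt = 4,913×18.3 + 1,529×2.7 + 7,655×21.4 + 4,873×33.8 = 89,907.9 + 4,128.3 + 163,817 + 164,707.4 = 422,560.6
volume = 4,913 + 1,529 + 7,655 + 4,873 = 18,970 m³
S = 422,560.6 / 18,970 = 22.2752 ppt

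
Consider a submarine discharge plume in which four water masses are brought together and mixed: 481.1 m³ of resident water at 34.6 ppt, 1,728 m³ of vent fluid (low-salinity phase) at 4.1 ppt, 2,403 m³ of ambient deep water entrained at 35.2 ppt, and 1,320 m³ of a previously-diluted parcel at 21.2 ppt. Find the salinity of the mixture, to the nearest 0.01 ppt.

By conservation of dissolved salt,
salt = 481.1×34.6 + 1,728×4.1 + 2,403×35.2 + 1,320×21.2 = 16,646.06 + 7,084.8 + 84,585.6 + 27,984 = 136,300.46
volume = 481.1 + 1,728 + 2,403 + 1,320 = 5,932.1 m³
S = 136,300.46 / 5,932.1 = 22.9768 ppt

22.98 ppt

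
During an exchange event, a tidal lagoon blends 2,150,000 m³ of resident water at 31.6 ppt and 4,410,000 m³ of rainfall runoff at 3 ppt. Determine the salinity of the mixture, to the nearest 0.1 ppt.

12.4 ppt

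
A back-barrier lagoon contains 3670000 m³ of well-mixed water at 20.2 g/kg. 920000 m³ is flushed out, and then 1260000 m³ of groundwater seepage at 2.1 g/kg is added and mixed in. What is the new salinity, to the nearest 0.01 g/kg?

14.51 g/kg

Remaining after removal: 2,750,000 m³ at 20.2 g/kg (salt = 55,550,000)
After addition: salt = 55,550,000 + 1,260,000×2.1 = 58,196,000; volume = 4,010,000 m³
S = 58,196,000 / 4,010,000 = 14.5127 g/kg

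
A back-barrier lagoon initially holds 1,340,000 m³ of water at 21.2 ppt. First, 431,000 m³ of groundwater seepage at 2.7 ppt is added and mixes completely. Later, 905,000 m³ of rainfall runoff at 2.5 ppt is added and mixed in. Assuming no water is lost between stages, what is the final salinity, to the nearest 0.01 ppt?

11.90 ppt

Mass of salt is conserved:
Initial salt = 1,340,000×21.2 = 28,408,000
After stage 1: salt = 28,408,000 + 431,000×2.7 = 29,571,700; volume = 1,771,000 m³; S = 16.698 ppt
After stage 2: salt = 29,571,700 + 905,000×2.5 = 31,834,200; volume = 2,676,000 m³
S = 31,834,200 / 2,676,000 = 11.8962 ppt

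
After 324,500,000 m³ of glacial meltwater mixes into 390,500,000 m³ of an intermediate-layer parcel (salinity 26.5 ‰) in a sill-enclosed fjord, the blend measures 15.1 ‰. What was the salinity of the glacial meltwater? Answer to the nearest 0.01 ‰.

Salt balance: 390,500,000×26.5 + 324,500,000×S = 715,000,000×15.1
10,348,250,000 + 324,500,000·S = 10,796,500,000
S = (10,796,500,000 − 10,348,250,000) / 324,500,000 = 1.3814 ‰

1.38 ‰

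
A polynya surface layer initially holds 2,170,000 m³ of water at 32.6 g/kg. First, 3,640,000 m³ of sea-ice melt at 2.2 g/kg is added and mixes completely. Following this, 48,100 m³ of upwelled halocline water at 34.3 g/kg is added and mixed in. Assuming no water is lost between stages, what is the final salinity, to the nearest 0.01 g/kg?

Salt balance:
Initial salt = 2,170,000×32.6 = 70,742,000
After stage 1: salt = 70,742,000 + 3,640,000×2.2 = 78,750,000; volume = 5,810,000 m³; S = 13.554 g/kg
After stage 2: salt = 78,750,000 + 48,100×34.3 = 80,399,830; volume = 5,858,100 m³
S = 80,399,830 / 5,858,100 = 13.7246 g/kg

13.72 g/kg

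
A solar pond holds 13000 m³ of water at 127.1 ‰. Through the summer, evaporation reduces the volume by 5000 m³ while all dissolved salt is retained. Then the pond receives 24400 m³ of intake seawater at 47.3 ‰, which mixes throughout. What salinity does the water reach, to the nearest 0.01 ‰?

After evaporation: salt = 13,000×127.1 = 1,652,300; volume = 13,000 − 5,000 = 8,000 m³
After mixing: salt = 1,652,300 + 24,400×47.3 = 2,806,420; volume = 8,000 + 24,400 = 32,400 m³
S = 2,806,420 / 32,400 = 86.6179 ‰

86.62 ‰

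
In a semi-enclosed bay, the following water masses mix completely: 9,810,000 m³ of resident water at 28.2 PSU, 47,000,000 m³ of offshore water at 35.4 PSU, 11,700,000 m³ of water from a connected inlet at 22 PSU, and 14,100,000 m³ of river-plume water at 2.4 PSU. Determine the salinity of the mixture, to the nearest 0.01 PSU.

27.01 PSU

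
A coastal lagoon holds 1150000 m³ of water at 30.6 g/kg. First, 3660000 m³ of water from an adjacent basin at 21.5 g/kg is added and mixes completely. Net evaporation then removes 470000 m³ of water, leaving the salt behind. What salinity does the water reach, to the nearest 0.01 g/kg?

After mixing: salt = 1,150,000×30.6 + 3,660,000×21.5 = 113,880,000; volume = 4,810,000 m³
After evaporation: salt unchanged = 113,880,000; volume = 4,810,000 − 470,000 = 4,340,000 m³
S = 113,880,000 / 4,340,000 = 26.2396 g/kg

26.24 g/kg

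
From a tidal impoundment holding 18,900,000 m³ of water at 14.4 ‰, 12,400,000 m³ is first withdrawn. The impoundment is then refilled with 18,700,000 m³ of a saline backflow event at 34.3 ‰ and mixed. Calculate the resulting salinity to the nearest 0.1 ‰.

Remaining after removal: 6,500,000 m³ at 14.4 ‰ (salt = 93,600,000)
After addition: salt = 93,600,000 + 18,700,000×34.3 = 735,010,000; volume = 25,200,000 m³
S = 735,010,000 / 25,200,000 = 29.1671 ‰

29.2 ‰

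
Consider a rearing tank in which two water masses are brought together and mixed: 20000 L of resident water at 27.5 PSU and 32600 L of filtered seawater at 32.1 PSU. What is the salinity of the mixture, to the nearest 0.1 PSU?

30.4 PSU

Mass of salt is conserved:
salt = 20,000×27.5 + 32,600×32.1 = 550,000 + 1,046,460 = 1,596,460
volume = 20,000 + 32,600 = 52,600 L
S = 1,596,460 / 52,600 = 30.351 PSU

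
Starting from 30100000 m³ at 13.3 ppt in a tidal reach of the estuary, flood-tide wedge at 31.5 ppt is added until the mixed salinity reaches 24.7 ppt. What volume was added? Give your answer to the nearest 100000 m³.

50500000 m³

Salt balance: 30,100,000×13.3 + V×31.5 = (30,100,000+V)×24.7
400,330,000 + 31.5V = 743,470,000 + 24.7V
343,140,000 = 6.8V
V = 50,461,764.71 m³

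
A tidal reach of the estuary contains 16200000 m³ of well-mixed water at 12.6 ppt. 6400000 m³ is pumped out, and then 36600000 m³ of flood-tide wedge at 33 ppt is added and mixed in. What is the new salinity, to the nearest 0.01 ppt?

28.69 ppt

Remaining after removal: 9,800,000 m³ at 12.6 ppt (salt = 123,480,000)
After addition: salt = 123,480,000 + 36,600,000×33 = 1,331,280,000; volume = 46,400,000 m³
S = 1,331,280,000 / 46,400,000 = 28.6914 ppt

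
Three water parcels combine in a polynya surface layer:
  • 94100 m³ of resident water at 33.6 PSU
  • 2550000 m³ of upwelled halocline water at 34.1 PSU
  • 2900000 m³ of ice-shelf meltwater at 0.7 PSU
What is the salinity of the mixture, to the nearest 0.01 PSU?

Mass of salt is conserved:
salt = 94,100×33.6 + 2,550,000×34.1 + 2,900,000×0.7 = 3,161,760 + 86,955,000 + 2,030,000 = 92,146,760
volume = 94,100 + 2,550,000 + 2,900,000 = 5,544,100 m³
S = 92,146,760 / 5,544,100 = 16.6207 PSU

16.62 PSU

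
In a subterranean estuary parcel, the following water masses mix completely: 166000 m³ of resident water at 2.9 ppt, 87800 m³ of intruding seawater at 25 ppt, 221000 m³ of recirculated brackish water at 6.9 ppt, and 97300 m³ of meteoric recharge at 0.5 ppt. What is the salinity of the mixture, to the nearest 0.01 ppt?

Salt balance:
salt = 166,000×2.9 + 87,800×25 + 221,000×6.9 + 97,300×0.5 = 481,400 + 2,195,000 + 1,524,900 + 48,650 = 4,249,950
volume = 166,000 + 87,800 + 221,000 + 97,300 = 572,100 m³
S = 4,249,950 / 572,100 = 7.4287 ppt

7.43 ppt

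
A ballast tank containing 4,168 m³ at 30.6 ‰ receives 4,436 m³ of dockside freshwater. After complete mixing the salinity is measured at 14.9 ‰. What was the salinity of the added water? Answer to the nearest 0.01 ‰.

0.15 ‰

Salt balance: 4,168×30.6 + 4,436×S = 8,604×14.9
127,540.8 + 4,436·S = 128,199.6
S = (128,199.6 − 127,540.8) / 4,436 = 0.1485 ‰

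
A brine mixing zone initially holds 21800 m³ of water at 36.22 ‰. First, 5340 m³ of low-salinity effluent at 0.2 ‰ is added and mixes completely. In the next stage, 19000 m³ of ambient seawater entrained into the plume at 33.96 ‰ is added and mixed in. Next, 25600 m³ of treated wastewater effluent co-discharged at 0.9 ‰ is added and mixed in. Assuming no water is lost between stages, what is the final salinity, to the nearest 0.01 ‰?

20.34 ‰

Mass of salt is conserved:
Initial salt = 21,800×36.22 = 789,596
After stage 1: salt = 789,596 + 5,340×0.2 = 790,664; volume = 27,140 m³; S = 29.133 ‰
After stage 2: salt = 790,664 + 19,000×33.96 = 1,435,904; volume = 46,140 m³; S = 31.121 ‰
After stage 3: salt = 1,435,904 + 25,600×0.9 = 1,458,944; volume = 71,740 m³
S = 1,458,944 / 71,740 = 20.3365 ‰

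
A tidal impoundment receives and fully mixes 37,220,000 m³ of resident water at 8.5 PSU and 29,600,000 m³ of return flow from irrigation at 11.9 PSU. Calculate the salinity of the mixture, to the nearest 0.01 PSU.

Mass of salt is conserved:
salt = 37,220,000×8.5 + 29,600,000×11.9 = 316,370,000 + 352,240,000 = 668,610,000
volume = 37,220,000 + 29,600,000 = 66,820,000 m³
S = 668,610,000 / 66,820,000 = 10.0061 PSU

10.01 PSU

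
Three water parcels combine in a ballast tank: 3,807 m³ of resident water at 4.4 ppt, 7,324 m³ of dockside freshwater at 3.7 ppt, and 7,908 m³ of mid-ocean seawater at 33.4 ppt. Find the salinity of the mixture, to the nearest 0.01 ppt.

16.18 ppt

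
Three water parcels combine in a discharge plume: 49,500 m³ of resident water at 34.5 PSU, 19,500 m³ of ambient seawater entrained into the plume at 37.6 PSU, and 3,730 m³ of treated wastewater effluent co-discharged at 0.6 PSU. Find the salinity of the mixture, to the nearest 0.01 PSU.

Weighted by volume,
salt = 49,500×34.5 + 19,500×37.6 + 3,730×0.6 = 1,707,750 + 733,200 + 2,238 = 2,443,188
volume = 49,500 + 19,500 + 3,730 = 72,730 m³
S = 2,443,188 / 72,730 = 33.5926 PSU

33.59 PSU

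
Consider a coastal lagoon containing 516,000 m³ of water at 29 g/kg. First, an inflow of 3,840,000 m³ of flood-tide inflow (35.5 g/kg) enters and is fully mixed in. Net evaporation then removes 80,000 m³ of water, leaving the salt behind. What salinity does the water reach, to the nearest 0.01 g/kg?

35.38 g/kg

After mixing: salt = 516,000×29 + 3,840,000×35.5 = 151,284,000; volume = 4,356,000 m³
After evaporation: salt unchanged = 151,284,000; volume = 4,356,000 − 80,000 = 4,276,000 m³
S = 151,284,000 / 4,276,000 = 35.3798 g/kg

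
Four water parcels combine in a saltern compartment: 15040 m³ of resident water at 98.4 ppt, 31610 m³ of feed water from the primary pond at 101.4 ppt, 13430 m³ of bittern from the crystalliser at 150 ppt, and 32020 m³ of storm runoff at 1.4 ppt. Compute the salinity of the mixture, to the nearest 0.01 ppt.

Total salt / total volume:
salt = 15,040×98.4 + 31,610×101.4 + 13,430×150 + 32,020×1.4 = 1,479,936 + 3,205,254 + 2,014,500 + 44,828 = 6,744,518
volume = 15,040 + 31,610 + 13,430 + 32,020 = 92,100 m³
S = 6,744,518 / 92,100 = 73.2304 ppt

73.23 ppt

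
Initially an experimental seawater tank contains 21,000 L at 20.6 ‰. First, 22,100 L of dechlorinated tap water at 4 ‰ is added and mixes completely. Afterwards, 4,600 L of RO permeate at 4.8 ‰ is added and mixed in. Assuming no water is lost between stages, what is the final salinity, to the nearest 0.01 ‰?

11.39 ‰

Salt balance:
Initial salt = 21,000×20.6 = 432,600
After stage 1: salt = 432,600 + 22,100×4 = 521,000; volume = 43,100 L; S = 12.088 ‰
After stage 2: salt = 521,000 + 4,600×4.8 = 543,080; volume = 47,700 L
S = 543,080 / 47,700 = 11.3853 ‰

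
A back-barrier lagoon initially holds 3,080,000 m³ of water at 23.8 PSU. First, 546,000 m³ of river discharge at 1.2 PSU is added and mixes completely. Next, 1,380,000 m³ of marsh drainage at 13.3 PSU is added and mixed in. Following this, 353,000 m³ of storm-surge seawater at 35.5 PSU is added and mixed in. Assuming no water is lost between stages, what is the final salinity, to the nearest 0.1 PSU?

19.6 PSU

Total salt / total volume:
Initial salt = 3,080,000×23.8 = 73,304,000
After stage 1: salt = 73,304,000 + 546,000×1.2 = 73,959,200; volume = 3,626,000 m³; S = 20.397 PSU
After stage 2: salt = 73,959,200 + 1,380,000×13.3 = 92,313,200; volume = 5,006,000 m³; S = 18.441 PSU
After stage 3: salt = 92,313,200 + 353,000×35.5 = 104,844,700; volume = 5,359,000 m³
S = 104,844,700 / 5,359,000 = 19.5642 PSU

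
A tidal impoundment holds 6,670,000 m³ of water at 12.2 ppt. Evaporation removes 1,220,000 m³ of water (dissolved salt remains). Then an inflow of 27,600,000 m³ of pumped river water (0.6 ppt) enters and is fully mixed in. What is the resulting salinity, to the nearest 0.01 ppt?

2.96 ppt

After evaporation: salt = 6,670,000×12.2 = 81,374,000; volume = 6,670,000 − 1,220,000 = 5,450,000 m³
After mixing: salt = 81,374,000 + 27,600,000×0.6 = 97,934,000; volume = 5,450,000 + 27,600,000 = 33,050,000 m³
S = 97,934,000 / 33,050,000 = 2.9632 ppt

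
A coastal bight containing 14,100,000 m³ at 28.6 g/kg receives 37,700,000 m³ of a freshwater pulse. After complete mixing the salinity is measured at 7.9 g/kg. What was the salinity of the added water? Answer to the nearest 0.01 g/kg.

0.16 g/kg

Salt balance: 14,100,000×28.6 + 37,700,000×S = 51,800,000×7.9
403,260,000 + 37,700,000·S = 409,220,000
S = (409,220,000 − 403,260,000) / 37,700,000 = 0.1581 g/kg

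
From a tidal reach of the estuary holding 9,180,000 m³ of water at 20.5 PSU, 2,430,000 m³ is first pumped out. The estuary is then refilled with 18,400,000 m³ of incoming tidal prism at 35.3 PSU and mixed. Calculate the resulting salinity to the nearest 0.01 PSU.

31.33 PSU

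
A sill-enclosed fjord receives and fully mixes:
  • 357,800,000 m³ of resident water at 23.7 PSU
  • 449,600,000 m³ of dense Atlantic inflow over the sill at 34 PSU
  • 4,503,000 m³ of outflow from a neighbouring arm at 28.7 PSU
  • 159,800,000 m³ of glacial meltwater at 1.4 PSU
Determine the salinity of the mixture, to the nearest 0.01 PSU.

24.82 PSU

Salt balance:
salt = 357,800,000×23.7 + 449,600,000×34 + 4,503,000×28.7 + 159,800,000×1.4 = 8,479,860,000 + 15,286,400,000 + 129,236,100 + 223,720,000 = 24,119,216,100
volume = 357,800,000 + 449,600,000 + 4,503,000 + 159,800,000 = 971,703,000 m³
S = 24,119,216,100 / 971,703,000 = 24.8216 PSU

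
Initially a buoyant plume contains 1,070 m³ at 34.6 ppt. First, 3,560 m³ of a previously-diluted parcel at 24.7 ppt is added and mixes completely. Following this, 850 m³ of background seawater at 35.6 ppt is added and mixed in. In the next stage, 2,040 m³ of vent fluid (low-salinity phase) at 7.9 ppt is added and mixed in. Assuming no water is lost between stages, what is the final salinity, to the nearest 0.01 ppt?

22.78 ppt

By conservation of dissolved salt,
Initial salt = 1,070×34.6 = 37,022
After stage 1: salt = 37,022 + 3,560×24.7 = 124,954; volume = 4,630 m³; S = 26.988 ppt
After stage 2: salt = 124,954 + 850×35.6 = 155,214; volume = 5,480 m³; S = 28.324 ppt
After stage 3: salt = 155,214 + 2,040×7.9 = 171,330; volume = 7,520 m³
S = 171,330 / 7,520 = 22.7832 ppt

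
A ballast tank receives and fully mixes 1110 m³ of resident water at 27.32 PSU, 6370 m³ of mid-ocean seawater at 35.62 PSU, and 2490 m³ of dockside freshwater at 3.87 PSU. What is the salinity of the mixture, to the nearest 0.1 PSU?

Salt balance:
salt = 1,110×27.32 + 6,370×35.62 + 2,490×3.87 = 30,325.2 + 226,899.4 + 9,636.3 = 266,860.9
volume = 1,110 + 6,370 + 2,490 = 9,970 m³
S = 266,860.9 / 9,970 = 26.766 PSU

26.8 PSU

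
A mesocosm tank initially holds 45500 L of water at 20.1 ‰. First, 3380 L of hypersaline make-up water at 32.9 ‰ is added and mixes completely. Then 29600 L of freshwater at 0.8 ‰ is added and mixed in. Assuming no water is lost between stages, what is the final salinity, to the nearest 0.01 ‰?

Mass of salt is conserved:
Initial salt = 45,500×20.1 = 914,550
After stage 1: salt = 914,550 + 3,380×32.9 = 1,025,752; volume = 48,880 L; S = 20.985 ‰
After stage 2: salt = 1,025,752 + 29,600×0.8 = 1,049,432; volume = 78,480 L
S = 1,049,432 / 78,480 = 13.372 ‰

13.37 ‰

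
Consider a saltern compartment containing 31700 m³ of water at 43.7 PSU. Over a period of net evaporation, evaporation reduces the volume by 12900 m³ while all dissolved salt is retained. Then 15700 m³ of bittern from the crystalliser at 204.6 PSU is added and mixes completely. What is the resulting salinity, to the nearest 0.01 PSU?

133.26 PSU

After evaporation: salt = 31,700×43.7 = 1,385,290; volume = 31,700 − 12,900 = 18,800 m³
After mixing: salt = 1,385,290 + 15,700×204.6 = 4,597,510; volume = 18,800 + 15,700 = 34,500 m³
S = 4,597,510 / 34,500 = 133.2612 PSU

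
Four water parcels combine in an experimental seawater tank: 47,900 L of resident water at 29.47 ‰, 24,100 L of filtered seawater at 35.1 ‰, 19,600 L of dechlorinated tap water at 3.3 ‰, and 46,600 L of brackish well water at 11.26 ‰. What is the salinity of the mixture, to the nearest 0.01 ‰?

Weighted by volume,
salt = 47,900×29.47 + 24,100×35.1 + 19,600×3.3 + 46,600×11.26 = 1,411,613 + 845,910 + 64,680 + 524,716 = 2,846,919
volume = 47,900 + 24,100 + 19,600 + 46,600 = 138,200 L
S = 2,846,919 / 138,200 = 20.6 ‰

20.60 ‰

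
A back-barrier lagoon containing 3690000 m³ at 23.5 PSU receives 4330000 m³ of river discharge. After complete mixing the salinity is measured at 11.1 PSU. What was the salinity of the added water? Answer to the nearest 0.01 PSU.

Salt balance: 3,690,000×23.5 + 4,330,000×S = 8,020,000×11.1
86,715,000 + 4,330,000·S = 89,022,000
S = (89,022,000 − 86,715,000) / 4,330,000 = 0.5328 PSU

0.53 PSU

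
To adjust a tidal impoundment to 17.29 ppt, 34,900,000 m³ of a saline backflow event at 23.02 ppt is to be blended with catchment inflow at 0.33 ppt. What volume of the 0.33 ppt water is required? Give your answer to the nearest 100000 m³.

11800000 m³

Salt balance: 34,900,000×23.02 + V×0.33 = (34,900,000+V)×17.29
803,398,000 + 0.33V = 603,421,000 + 17.29V
199,977,000 = 16.96V
V = 11,791,096.7 m³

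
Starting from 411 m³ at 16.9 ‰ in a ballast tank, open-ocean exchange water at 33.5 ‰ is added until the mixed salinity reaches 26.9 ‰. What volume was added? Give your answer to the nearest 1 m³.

623 m³

Salt balance: 411×16.9 + V×33.5 = (411+V)×26.9
6,945.9 + 33.5V = 11,055.9 + 26.9V
4,110 = 6.6V
V = 622.73 m³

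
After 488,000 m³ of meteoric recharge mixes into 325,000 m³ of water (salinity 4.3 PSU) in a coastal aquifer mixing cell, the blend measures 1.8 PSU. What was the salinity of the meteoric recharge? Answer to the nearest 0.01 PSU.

0.14 PSU

Salt balance: 325,000×4.3 + 488,000×S = 813,000×1.8
1,397,500 + 488,000·S = 1,463,400
S = (1,463,400 − 1,397,500) / 488,000 = 0.135 PSU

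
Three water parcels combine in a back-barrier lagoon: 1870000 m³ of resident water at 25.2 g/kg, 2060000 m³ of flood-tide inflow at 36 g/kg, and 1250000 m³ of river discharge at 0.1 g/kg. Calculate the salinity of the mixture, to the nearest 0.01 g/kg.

Mass of salt is conserved:
salt = 1,870,000×25.2 + 2,060,000×36 + 1,250,000×0.1 = 47,124,000 + 74,160,000 + 125,000 = 121,409,000
volume = 1,870,000 + 2,060,000 + 1,250,000 = 5,180,000 m³
S = 121,409,000 / 5,180,000 = 23.438 g/kg

23.44 g/kg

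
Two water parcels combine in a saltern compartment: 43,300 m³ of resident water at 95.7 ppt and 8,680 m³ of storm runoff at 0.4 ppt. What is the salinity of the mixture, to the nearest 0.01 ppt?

Weighted by volume,
salt = 43,300×95.7 + 8,680×0.4 = 4,143,810 + 3,472 = 4,147,282
volume = 43,300 + 8,680 = 51,980 m³
S = 4,147,282 / 51,980 = 79.7861 ppt

79.79 ppt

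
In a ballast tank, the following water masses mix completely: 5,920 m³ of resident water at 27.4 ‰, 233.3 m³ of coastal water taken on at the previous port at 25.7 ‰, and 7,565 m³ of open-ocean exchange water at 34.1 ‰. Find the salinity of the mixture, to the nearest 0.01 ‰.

Mass of salt is conserved:
salt = 5,920×27.4 + 233.3×25.7 + 7,565×34.1 = 162,208 + 5,995.81 + 257,966.5 = 426,170.31
volume = 5,920 + 233.3 + 7,565 = 13,718.3 m³
S = 426,170.31 / 13,718.3 = 31.0658 ‰

31.07 ‰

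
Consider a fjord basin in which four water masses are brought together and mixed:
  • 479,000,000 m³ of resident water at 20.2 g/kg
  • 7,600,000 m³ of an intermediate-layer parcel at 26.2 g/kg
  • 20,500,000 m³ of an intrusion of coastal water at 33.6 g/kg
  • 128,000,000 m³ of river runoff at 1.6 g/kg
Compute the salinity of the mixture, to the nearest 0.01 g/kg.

By conservation of dissolved salt,
salt = 479,000,000×20.2 + 7,600,000×26.2 + 20,500,000×33.6 + 128,000,000×1.6 = 9,675,800,000 + 199,120,000 + 688,800,000 + 204,800,000 = 10,768,520,000
volume = 479,000,000 + 7,600,000 + 20,500,000 + 128,000,000 = 635,100,000 m³
S = 10,768,520,000 / 635,100,000 = 16.9556 g/kg

16.96 g/kg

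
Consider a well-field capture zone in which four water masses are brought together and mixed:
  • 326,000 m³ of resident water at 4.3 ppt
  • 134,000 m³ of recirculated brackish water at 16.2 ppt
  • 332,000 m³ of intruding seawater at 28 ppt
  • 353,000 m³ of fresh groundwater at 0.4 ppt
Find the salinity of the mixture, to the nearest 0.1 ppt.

11.4 ppt

Weighted by volume,
salt = 326,000×4.3 + 134,000×16.2 + 332,000×28 + 353,000×0.4 = 1,401,800 + 2,170,800 + 9,296,000 + 141,200 = 13,009,800
volume = 326,000 + 134,000 + 332,000 + 353,000 = 1,145,000 m³
S = 13,009,800 / 1,145,000 = 11.362 ppt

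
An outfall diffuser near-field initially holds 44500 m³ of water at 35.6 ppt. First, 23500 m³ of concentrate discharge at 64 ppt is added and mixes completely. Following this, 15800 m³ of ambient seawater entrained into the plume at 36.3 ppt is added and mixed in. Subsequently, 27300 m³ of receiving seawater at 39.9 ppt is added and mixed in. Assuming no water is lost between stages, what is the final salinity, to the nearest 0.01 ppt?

42.76 ppt

Weighted by volume,
Initial salt = 44,500×35.6 = 1,584,200
After stage 1: salt = 1,584,200 + 23,500×64 = 3,088,200; volume = 68,000 m³; S = 45.415 ppt
After stage 2: salt = 3,088,200 + 15,800×36.3 = 3,661,740; volume = 83,800 m³; S = 43.696 ppt
After stage 3: salt = 3,661,740 + 27,300×39.9 = 4,751,010; volume = 111,100 m³
S = 4,751,010 / 111,100 = 42.7634 ppt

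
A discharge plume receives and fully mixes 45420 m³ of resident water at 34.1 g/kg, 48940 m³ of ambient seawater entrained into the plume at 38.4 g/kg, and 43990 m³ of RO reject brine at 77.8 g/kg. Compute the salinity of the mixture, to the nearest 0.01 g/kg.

49.52 g/kg

Mass of salt is conserved:
salt = 45,420×34.1 + 48,940×38.4 + 43,990×77.8 = 1,548,822 + 1,879,296 + 3,422,422 = 6,850,540
volume = 45,420 + 48,940 + 43,990 = 138,350 m³
S = 6,850,540 / 138,350 = 49.516 g/kg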